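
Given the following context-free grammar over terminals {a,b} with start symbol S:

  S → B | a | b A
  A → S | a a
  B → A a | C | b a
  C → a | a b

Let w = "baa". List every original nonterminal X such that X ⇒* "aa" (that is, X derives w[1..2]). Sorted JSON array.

CNF form of G:
  S -> A T0 | T0 T1 | T1 A | T1 T0 | a
  A -> A T0 | T0 T0 | T0 T1 | T1 A | T1 T0 | a
  B -> A T0 | T0 T1 | T1 T0 | a
  C -> T0 T1 | a
  T0 -> a
  T1 -> b

CYK fill — only the sub-triangle for w[1..2]:
  cell(1,1) a: {A,B,C,S,T0}  orig:{A,B,C,S}
  cell(2,2) a: {A,B,C,S,T0}  orig:{A,B,C,S}
  cell(1,2) aa: {A,B,S}

Original NTs in T[1,2] deriving "aa": ["A", "B", "S"]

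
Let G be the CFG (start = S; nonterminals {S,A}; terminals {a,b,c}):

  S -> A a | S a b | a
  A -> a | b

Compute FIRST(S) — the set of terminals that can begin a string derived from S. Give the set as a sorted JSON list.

Compute FIRST by fixpoint:
[1]
  A via A→a: +{a}
  A via A→b: +{b}
  S via S→A a: +{a,b}
  FIRST(S)={a,b}  FIRST(A)={a,b}
[2] (no change)
  FIRST(S)={a,b}  FIRST(A)={a,b}

FIRST(S) = ["a", "b"]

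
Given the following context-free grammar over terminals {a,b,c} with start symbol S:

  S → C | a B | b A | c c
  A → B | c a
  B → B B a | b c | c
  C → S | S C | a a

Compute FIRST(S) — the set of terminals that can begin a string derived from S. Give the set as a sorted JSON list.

FIRST iteration:
pass 1:
  A via A→c a: +{c}
  B via B→b c: +{b}
  B via B→c: +{c}
  C via C→a a: +{a}
  S via S→C: +{a}
  S via S→b A: +{b}
  S via S→c c: +{c}
  FIRST(S)={a,b,c}  FIRST(A)={c}  FIRST(B)={b,c}  FIRST(C)={a}
pass 2:
  A via A→B: +{b}
  C via C→S: +{b,c}
  FIRST(S)={a,b,c}  FIRST(A)={b,c}  FIRST(B)={b,c}  FIRST(C)={a,b,c}
pass 3: — fixpoint
  FIRST(S)={a,b,c}  FIRST(A)={b,c}  FIRST(B)={b,c}  FIRST(C)={a,b,c}

FIRST(S) = ["a", "b", "c"]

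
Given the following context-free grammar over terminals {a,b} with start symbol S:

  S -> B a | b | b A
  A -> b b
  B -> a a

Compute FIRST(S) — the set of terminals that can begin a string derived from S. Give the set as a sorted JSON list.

Compute FIRST by fixpoint:
[1]
  A via A→b b: +{b}
  B via B→a a: +{a}
  S via S→B a: +{a}
  S via S→b: +{b}
  S: {a,b}  A: {b}  B: {a}
[2] (stable)
  S: {a,b}  A: {b}  B: {a}

FIRST(S) = ["a", "b"]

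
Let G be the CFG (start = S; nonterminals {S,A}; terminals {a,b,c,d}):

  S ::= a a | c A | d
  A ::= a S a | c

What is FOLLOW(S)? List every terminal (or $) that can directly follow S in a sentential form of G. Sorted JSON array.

FIRST sets, iterate to fixpoint:
iter 1:
  A via A→a S a: +{a}
  A via A→c: +{c}
  S via S→a a: +{a}
  S via S→c A: +{c}
  S via S→d: +{d}
  FIRST(S)={a,c,d}  FIRST(A)={a,c}
iter 2: (stable)
  FIRST(S)={a,c,d}  FIRST(A)={a,c}

FOLLOW iteration:
seed FOLLOW(S) with $
pass 1:
  A→a S a: FOLLOW(S) ⊇ FIRST(a) = {a}; new: +{a}
  S→c A: FOLLOW(A) ⊇ FOLLOW(S) ⊇ {$,a}; new: +{$,a}
  FOLLOW[S]={$,a}  FOLLOW[A]={$,a}
pass 2: (stable)
  FOLLOW[S]={$,a}  FOLLOW[A]={$,a}

FOLLOW(S) = ["$", "a"]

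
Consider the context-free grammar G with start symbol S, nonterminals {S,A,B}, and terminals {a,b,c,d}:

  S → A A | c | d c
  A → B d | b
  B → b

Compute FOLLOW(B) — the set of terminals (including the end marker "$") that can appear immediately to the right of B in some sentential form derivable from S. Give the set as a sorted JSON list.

FIRST iteration:
round 1:
  A via A→b: +{b}
  B via B→b: +{b}
  S via S→A A: +{b}
  S via S→c: +{c}
  S via S→d c: +{d}
  S: {b,c,d}  A: {b}  B: {b}
round 2: (stable)
  S: {b,c,d}  A: {b}  B: {b}

FOLLOW sets:
initialize: $ ∈ FOLLOW(S)
pass 1:
  A→B d: FOLLOW(B) ⊇ FIRST(d) = {d}; new: +{d}
  S→A A: FOLLOW(A) ⊇ FIRST(A) = {b}; new: +{b}
  S→A A: FOLLOW(A) ⊇ FOLLOW(S) ⊇ {$}; new: +{$}
  S: {$}  A: {$,b}  B: {d}
pass 2: done
  S: {$}  A: {$,b}  B: {d}

FOLLOW(B) = ["d"]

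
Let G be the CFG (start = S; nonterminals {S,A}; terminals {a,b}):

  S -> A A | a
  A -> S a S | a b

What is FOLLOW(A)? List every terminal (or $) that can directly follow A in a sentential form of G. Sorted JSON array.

Compute FIRST by fixpoint:
[1]
  A via A→a b: +{a}
  S via S→A A: +{a}
  FIRST(S)={a}  FIRST(A)={a}
[2] done
  FIRST(S)={a}  FIRST(A)={a}

Compute FOLLOW by fixpoint:
seed FOLLOW(S) with $
[1]
  A→S a S: FOLLOW(S) ⊇ FIRST(a) = {a}; new: +{a}
  S→A A: FOLLOW(A) ⊇ FIRST(A) = {a}; new: +{a}
  S→A A: FOLLOW(A) ⊇ FOLLOW(S) ⊇ {$,a}; new: +{$}
  FOLLOW[S]={$,a}  FOLLOW[A]={$,a}
[2] (stable)
  FOLLOW[S]={$,a}  FOLLOW[A]={$,a}

FOLLOW(A) = ["$", "a"]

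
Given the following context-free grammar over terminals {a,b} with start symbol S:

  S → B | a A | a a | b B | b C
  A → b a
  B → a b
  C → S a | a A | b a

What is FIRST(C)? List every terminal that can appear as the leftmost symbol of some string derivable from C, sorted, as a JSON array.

FIRST iteration:
round 1:
  A via A→b a: +{b}
  B via B→a b: +{a}
  C via C→a A: +{a}
  C via C→b a: +{b}
  S via S→B: +{a}
  S via S→b B: +{b}
  S: {a,b}  A: {b}  B: {a}  C: {a,b}
round 2: — fixpoint
  S: {a,b}  A: {b}  B: {a}  C: {a,b}

FIRST(C) = ["a", "b"]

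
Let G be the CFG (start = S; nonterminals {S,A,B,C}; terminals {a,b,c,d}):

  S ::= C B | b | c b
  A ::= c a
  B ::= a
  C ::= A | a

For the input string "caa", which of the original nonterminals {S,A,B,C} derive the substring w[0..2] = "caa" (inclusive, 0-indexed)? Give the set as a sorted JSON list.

CNF form of G:
  S -> C B | T0 T2 | b
  A -> T0 T1
  B -> a
  C -> T0 T1 | a
  T0 -> c
  T1 -> a
  T2 -> b

CYK fill (cells [i..j] with 0 ≤ i ≤ j ≤ 2 only):
  [0..0]={T0}  "c"  orig:{}
  [1..1]={B,C,T1}  "a"  orig:{B,C}
  [2..2]={B,C,T1}  "a"  orig:{B,C}
  [0..1]={A,C}  "ca"
  [1..2]={S}  "aa"
  [0..2]={S}  "caa"

Original NTs in T[0,2] deriving "caa": ["S"]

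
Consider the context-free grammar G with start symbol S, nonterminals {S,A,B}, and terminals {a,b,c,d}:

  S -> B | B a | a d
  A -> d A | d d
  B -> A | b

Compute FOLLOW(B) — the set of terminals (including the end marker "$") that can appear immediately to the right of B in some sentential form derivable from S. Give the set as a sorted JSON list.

FIRST iteration:
pass 1:
  A via A→d A: +{d}
  B via B→A: +{d}
  B via B→b: +{b}
  S via S→B: +{b,d}
  S via S→a d: +{a}
  FIRST[S]={a,b,d}  FIRST[A]={d}  FIRST[B]={b,d}
pass 2: done
  FIRST[S]={a,b,d}  FIRST[A]={d}  FIRST[B]={b,d}

Compute FOLLOW by fixpoint:
FOLLOW(S) := {$}
pass 1:
  S→B: FOLLOW(B) ⊇ FOLLOW(S) ⊇ {$}; new: +{$}
  S→B a: FOLLOW(B) ⊇ FIRST(a) = {a}; new: +{a}
  FOLLOW[S]={$}  FOLLOW[A]={}  FOLLOW[B]={$,a}
pass 2:
  B→A: FOLLOW(A) ⊇ FOLLOW(B) ⊇ {$,a}; new: +{$,a}
  FOLLOW[S]={$}  FOLLOW[A]={$,a}  FOLLOW[B]={$,a}
pass 3: done
  FOLLOW[S]={$}  FOLLOW[A]={$,a}  FOLLOW[B]={$,a}

FOLLOW(B) = ["$", "a"]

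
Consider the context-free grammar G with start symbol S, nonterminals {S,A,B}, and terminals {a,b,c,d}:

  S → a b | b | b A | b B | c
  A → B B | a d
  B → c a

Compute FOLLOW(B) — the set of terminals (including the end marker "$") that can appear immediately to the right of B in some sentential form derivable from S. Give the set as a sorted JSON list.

FIRST sets, iterate to fixpoint:
round 1:
  A via A→a d: +{a}
  B via B→c a: +{c}
  S via S→a b: +{a}
  S via S→b: +{b}
  S via S→c: +{c}
  S: {a,b,c}  A: {a}  B: {c}
round 2:
  A via A→B B: +{c}
  S: {a,b,c}  A: {a,c}  B: {c}
round 3: — fixpoint
  S: {a,b,c}  A: {a,c}  B: {c}

Compute FOLLOW by fixpoint:
FOLLOW(S) := {$}
round 1:
  A→B B: FOLLOW(B) ⊇ FIRST(B) = {c}; new: +{c}
  S→b A: FOLLOW(A) ⊇ FOLLOW(S) ⊇ {$}; new: +{$}
  S→b B: FOLLOW(B) ⊇ FOLLOW(S) ⊇ {$}; new: +{$}
  FOLLOW[S]={$}  FOLLOW[A]={$}  FOLLOW[B]={$,c}
round 2: (stable)
  FOLLOW[S]={$}  FOLLOW[A]={$}  FOLLOW[B]={$,c}

FOLLOW(B) = ["$", "c"]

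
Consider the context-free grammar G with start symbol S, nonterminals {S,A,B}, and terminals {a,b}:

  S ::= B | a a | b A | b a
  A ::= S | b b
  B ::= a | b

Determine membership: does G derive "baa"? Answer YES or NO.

CNF form of G:
  S -> T0 T0 | T1 A | T1 T0 | a | b
  A -> T0 T0 | T1 A | T1 T0 | T1 T1 | a | b
  B -> a | b
  T0 -> a
  T1 -> b

CYK fill:
  cell(0,0) b: {A,B,S,T1}  orig:{A,B,S}
  cell(1,1) a: {A,B,S,T0}  orig:{A,B,S}
  cell(2,2) a: {A,B,S,T0}  orig:{A,B,S}
  cell(0,1) ba: {A,S}
  cell(1,2) aa: {A,S}
  cell(0,2) baa: {A,S}

S ∈ T[0,2] ⇒ YES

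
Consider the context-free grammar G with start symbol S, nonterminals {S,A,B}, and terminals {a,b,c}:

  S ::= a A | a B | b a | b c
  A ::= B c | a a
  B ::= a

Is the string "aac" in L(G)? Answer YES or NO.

CNF form of G:
  S -> T1 A | T1 B | T2 T0 | T2 T1
  A -> B T0 | T1 T1
  B -> a
  T0 -> c
  T1 -> a
  T2 -> b

CYK fill:
  [0..0]={B,T1}  "a"  orig:{B}
  [1..1]={B,T1}  "a"  orig:{B}
  [2..2]={T0}  "c"  orig:{}
  [0..1]={A,S}  "aa"
  [1..2]={A}  "ac"
  [0..2]={S}  "aac"

S ∈ T[0,2] ⇒ YES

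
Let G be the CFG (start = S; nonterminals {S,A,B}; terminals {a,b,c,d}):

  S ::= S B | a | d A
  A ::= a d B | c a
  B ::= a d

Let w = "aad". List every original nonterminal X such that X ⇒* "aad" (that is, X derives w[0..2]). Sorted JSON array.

CNF form of G:
  S -> S B | T1 A | a
  A -> T0 X3 | T2 T0
  B -> T0 T1
  T0 -> a
  T1 -> d
  T2 -> c
  X3 -> T1 B

Fill CYK table bottom-up — only the sub-triangle for w[0..2]:
  T[0,0] 'a' = {S,T0}  orig:{S}
  T[1,1] 'a' = {S,T0}  orig:{S}
  T[2,2] 'd' = {T1}  orig:{}
  T[0,1] 'aa' = ∅
  T[1,2] 'ad' = {B}
  T[0,2] 'aad' = {S}

Original NTs in T[0,2] deriving "aad": ["S"]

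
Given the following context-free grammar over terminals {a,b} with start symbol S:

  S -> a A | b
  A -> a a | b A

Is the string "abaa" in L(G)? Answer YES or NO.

CNF form of G:
  S -> T0 A | b
  A -> T0 T0 | T1 A
  T0 -> a
  T1 -> b

Fill CYK table bottom-up:
  [0..0]={T0}  "a"  orig:{}
  [1..1]={S,T1}  "b"  orig:{S}
  [2..2]={T0}  "a"  orig:{}
  [3..3]={T0}  "a"  orig:{}
  [0..1]=∅  "ab"
  [1..2]=∅  "ba"
  [2..3]={A}  "aa"
  [0..2]=∅  "aba"
  [1..3]={A}  "baa"
  [0..3]={S}  "abaa"

S ∈ T[0,3] ⇒ YES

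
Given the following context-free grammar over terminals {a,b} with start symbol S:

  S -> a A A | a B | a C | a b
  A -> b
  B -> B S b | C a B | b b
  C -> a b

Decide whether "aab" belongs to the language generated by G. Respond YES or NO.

CNF form of G:
  S -> T1 B | T1 C | T1 T0 | T1 X4
  A -> b
  B -> B X2 | C X3 | T0 T0
  C -> T1 T0
  T0 -> b
  T1 -> a
  X2 -> S T0
  X3 -> T1 B
  X4 -> A A

CYK fill:
  cell(0,0) a: {T1}  orig:{}
  cell(1,1) a: {T1}  orig:{}
  cell(2,2) b: {A,T0}  orig:{A}
  cell(0,1) aa: ∅
  cell(1,2) ab: {C,S}
  cell(0,2) aab: {S}

S ∈ T[0,2] ⇒ YES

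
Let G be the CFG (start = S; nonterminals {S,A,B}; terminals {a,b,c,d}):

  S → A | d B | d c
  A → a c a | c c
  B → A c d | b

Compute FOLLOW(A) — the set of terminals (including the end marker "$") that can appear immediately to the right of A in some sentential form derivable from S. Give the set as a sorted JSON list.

Compute FIRST by fixpoint:
pass 1:
  A via A→a c a: +{a}
  A via A→c c: +{c}
  B via B→A c d: +{a,c}
  B via B→b: +{b}
  S via S→A: +{a,c}
  S via S→d B: +{d}
  FIRST(S)={a,c,d}  FIRST(A)={a,c}  FIRST(B)={a,b,c}
pass 2: (stable)
  FIRST(S)={a,c,d}  FIRST(A)={a,c}  FIRST(B)={a,b,c}

FOLLOW iteration:
seed FOLLOW(S) with $
[1]
  B→A c d: FOLLOW(A) ⊇ FIRST(c) = {c}; new: +{c}
  S→A: FOLLOW(A) ⊇ FOLLOW(S) ⊇ {$}; new: +{$}
  S→d B: FOLLOW(B) ⊇ FOLLOW(S) ⊇ {$}; new: +{$}
  FOLLOW[S]={$}  FOLLOW[A]={$,c}  FOLLOW[B]={$}
[2] (no change)
  FOLLOW[S]={$}  FOLLOW[A]={$,c}  FOLLOW[B]={$}

FOLLOW(A) = ["$", "c"]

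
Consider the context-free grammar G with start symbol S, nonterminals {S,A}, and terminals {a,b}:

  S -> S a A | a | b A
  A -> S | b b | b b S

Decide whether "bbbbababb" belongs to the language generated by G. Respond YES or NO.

Convert to CNF:
  S -> S X4 | T1 A | a
  A -> S X2 | T1 A | T1 T1 | T1 X3 | a
  T0 -> a
  T1 -> b
  X2 -> T0 A
  X3 -> T1 S
  X4 -> T0 A

Fill CYK table bottom-up:
  [0..0]={T1}  "b"  orig:{}
  [1..1]={T1}  "b"  orig:{}
  [2..2]={T1}  "b"  orig:{}
  [3..3]={T1}  "b"  orig:{}
  [4..4]={A,S,T0}  "a"  orig:{A,S}
  [5..5]={T1}  "b"  orig:{}
  [6..6]={A,S,T0}  "a"  orig:{A,S}
  [7..7]={T1}  "b"  orig:{}
  [8..8]={T1}  "b"  orig:{}
  [0..1]={A}  "bb"
  [1..2]={A}  "bb"
  [2..3]={A}  "bb"
  [3..4]={A,S,X3}  "ba"  orig:{A,S}
  [4..5]=∅  "ab"
  [5..6]={A,S,X3}  "ba"  orig:{A,S}
  [6..7]=∅  "ab"
  [7..8]={A}  "bb"
  [0..2]={A,S}  "bbb"
  [1..3]={A,S}  "bbb"
  [2..4]={A,S,X3}  "bba"  orig:{A,S}
  [3..5]=∅  "bab"
  [4..6]={X2,X4}  "aba"  orig:{}
  [5..7]=∅  "bab"
  [6..8]={X2,X4}  "abb"  orig:{}
  [0..3]={A,S,X3}  "bbbb"  orig:{A,S}
  [1..4]={A,S,X3}  "bbba"  orig:{A,S}
  [2..5]=∅  "bbab"
  [3..6]=∅  "baba"
  [4..7]=∅  "abab"
  [5..8]=∅  "babb"
  [0..4]={A,S,X3}  "bbbba"  orig:{A,S}
  [1..5]=∅  "bbbab"
  [2..6]=∅  "bbaba"
  [3..7]=∅  "babab"
  [4..8]=∅  "ababb"
  [0..5]=∅  "bbbbab"
  [1..6]={A,S}  "bbbaba"
  [2..7]=∅  "bbabab"
  [3..8]=∅  "bababb"
  [0..6]={A,S,X3}  "bbbbaba"  orig:{A,S}
  [1..7]=∅  "bbbabab"
  [2..8]=∅  "bbababb"
  [0..7]=∅  "bbbbabab"
  [1..8]=∅  "bbbababb"
  [0..8]=∅  "bbbbababb"

S ∉ T[0,8] ⇒ NO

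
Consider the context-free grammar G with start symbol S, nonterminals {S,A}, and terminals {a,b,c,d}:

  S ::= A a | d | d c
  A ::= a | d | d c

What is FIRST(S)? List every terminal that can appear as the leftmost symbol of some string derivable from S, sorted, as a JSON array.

Compute FIRST by fixpoint:
round 1:
  A via A→a: +{a}
  A via A→d: +{d}
  S via S→A a: +{a,d}
  FIRST[S]={a,d}  FIRST[A]={a,d}
round 2: (no change)
  FIRST[S]={a,d}  FIRST[A]={a,d}

FIRST(S) = ["a", "d"]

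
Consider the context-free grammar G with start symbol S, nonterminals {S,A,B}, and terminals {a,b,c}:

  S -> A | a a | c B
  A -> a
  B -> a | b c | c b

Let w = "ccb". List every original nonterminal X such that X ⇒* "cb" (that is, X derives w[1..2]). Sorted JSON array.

CNF form of G:
  S -> T1 B | T2 T2 | a
  A -> a
  B -> T0 T1 | T1 T0 | a
  T0 -> b
  T1 -> c
  T2 -> a

Fill CYK table bottom-up, restricted to cells inside w[1..2]:
  T[1,1] 'c' = {T1}  orig:{}
  T[2,2] 'b' = {T0}  orig:{}
  T[1,2] 'cb' = {B}

Original NTs in T[1,2] deriving "cb": ["B"]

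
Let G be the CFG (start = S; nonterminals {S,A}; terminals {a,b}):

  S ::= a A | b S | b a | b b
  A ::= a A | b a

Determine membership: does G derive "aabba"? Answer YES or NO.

CNF form of G:
  S -> T0 A | T1 S | T1 T0 | T1 T1
  A -> T0 A | T1 T0
  T0 -> a
  T1 -> b

Fill CYK table bottom-up:
  [0..0]={T0}  "a"  orig:{}
  [1..1]={T0}  "a"  orig:{}
  [2..2]={T1}  "b"  orig:{}
  [3..3]={T1}  "b"  orig:{}
  [4..4]={T0}  "a"  orig:{}
  [0..1]=∅  "aa"
  [1..2]=∅  "ab"
  [2..3]={S}  "bb"
  [3..4]={A,S}  "ba"
  [0..2]=∅  "aab"
  [1..3]=∅  "abb"
  [2..4]={S}  "bba"
  [0..3]=∅  "aabb"
  [1..4]=∅  "abba"
  [0..4]=∅  "aabba"

S ∉ T[0,4] ⇒ NO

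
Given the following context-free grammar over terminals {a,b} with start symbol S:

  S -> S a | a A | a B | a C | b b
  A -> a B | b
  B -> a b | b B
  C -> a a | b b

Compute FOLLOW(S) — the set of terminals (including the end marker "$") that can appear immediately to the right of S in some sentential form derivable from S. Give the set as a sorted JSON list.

FIRST iteration:
round 1:
  A via A→a B: +{a}
  A via A→b: +{b}
  B via B→a b: +{a}
  B via B→b B: +{b}
  C via C→a a: +{a}
  C via C→b b: +{b}
  S via S→a A: +{a}
  S via S→b b: +{b}
  FIRST[S]={a,b}  FIRST[A]={a,b}  FIRST[B]={a,b}  FIRST[C]={a,b}
round 2: done
  FIRST[S]={a,b}  FIRST[A]={a,b}  FIRST[B]={a,b}  FIRST[C]={a,b}

Compute FOLLOW by fixpoint:
FOLLOW(S) := {$}
round 1:
  S→S a: FOLLOW(S) ⊇ FIRST(a) = {a}; new: +{a}
  S→a A: FOLLOW(A) ⊇ FOLLOW(S) ⊇ {$,a}; new: +{$,a}
  S→a B: FOLLOW(B) ⊇ FOLLOW(S) ⊇ {$,a}; new: +{$,a}
  S→a C: FOLLOW(C) ⊇ FOLLOW(S) ⊇ {$,a}; new: +{$,a}
  FOLLOW[S]={$,a}  FOLLOW[A]={$,a}  FOLLOW[B]={$,a}  FOLLOW[C]={$,a}
round 2: — fixpoint
  FOLLOW[S]={$,a}  FOLLOW[A]={$,a}  FOLLOW[B]={$,a}  FOLLOW[C]={$,a}

FOLLOW(S) = ["$", "a"]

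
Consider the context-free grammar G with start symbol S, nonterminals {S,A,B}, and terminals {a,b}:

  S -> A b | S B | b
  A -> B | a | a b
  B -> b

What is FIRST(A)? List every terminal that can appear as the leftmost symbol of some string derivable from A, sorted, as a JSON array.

Compute FIRST by fixpoint:
iter 1:
  A via A→a: +{a}
  B via B→b: +{b}
  S via S→A b: +{a}
  S via S→b: +{b}
  FIRST[S]={a,b}  FIRST[A]={a}  FIRST[B]={b}
iter 2:
  A via A→B: +{b}
  FIRST[S]={a,b}  FIRST[A]={a,b}  FIRST[B]={b}
iter 3: (no change)
  FIRST[S]={a,b}  FIRST[A]={a,b}  FIRST[B]={b}

FIRST(A) = ["a", "b"]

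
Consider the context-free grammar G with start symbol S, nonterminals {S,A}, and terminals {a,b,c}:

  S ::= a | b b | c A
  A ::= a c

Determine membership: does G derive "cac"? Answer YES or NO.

CNF form of G:
  S -> T1 A | T2 T2 | a
  A -> T0 T1
  T0 -> a
  T1 -> c
  T2 -> b

CYK fill:
  T[0,0] 'c' = {T1}  orig:{}
  T[1,1] 'a' = {S,T0}  orig:{S}
  T[2,2] 'c' = {T1}  orig:{}
  T[0,1] 'ca' = ∅
  T[1,2] 'ac' = {A}
  T[0,2] 'cac' = {S}

S ∈ T[0,2] ⇒ YES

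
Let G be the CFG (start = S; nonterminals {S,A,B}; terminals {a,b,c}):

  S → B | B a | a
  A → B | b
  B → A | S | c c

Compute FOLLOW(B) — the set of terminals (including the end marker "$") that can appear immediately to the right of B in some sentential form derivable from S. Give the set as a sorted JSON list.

Compute FIRST by fixpoint:
iter 1:
  A via A→b: +{b}
  B via B→A: +{b}
  B via B→c c: +{c}
  S via S→B: +{b,c}
  S via S→a: +{a}
  FIRST(S)={a,b,c}  FIRST(A)={b}  FIRST(B)={b,c}
iter 2:
  A via A→B: +{c}
  B via B→S: +{a}
  FIRST(S)={a,b,c}  FIRST(A)={b,c}  FIRST(B)={a,b,c}
iter 3:
  A via A→B: +{a}
  FIRST(S)={a,b,c}  FIRST(A)={a,b,c}  FIRST(B)={a,b,c}
iter 4: (stable)
  FIRST(S)={a,b,c}  FIRST(A)={a,b,c}  FIRST(B)={a,b,c}

Compute FOLLOW by fixpoint:
FOLLOW(S) := {$}
round 1:
  S→B: FOLLOW(B) ⊇ FOLLOW(S) ⊇ {$}; new: +{$}
  S→B a: FOLLOW(B) ⊇ FIRST(a) = {a}; new: +{a}
  FOLLOW(S)={$}  FOLLOW(A)={}  FOLLOW(B)={$,a}
round 2:
  B→A: FOLLOW(A) ⊇ FOLLOW(B) ⊇ {$,a}; new: +{$,a}
  B→S: FOLLOW(S) ⊇ FOLLOW(B) ⊇ {$,a}; new: +{a}
  FOLLOW(S)={$,a}  FOLLOW(A)={$,a}  FOLLOW(B)={$,a}
round 3: (stable)
  FOLLOW(S)={$,a}  FOLLOW(A)={$,a}  FOLLOW(B)={$,a}

FOLLOW(B) = ["$", "a"]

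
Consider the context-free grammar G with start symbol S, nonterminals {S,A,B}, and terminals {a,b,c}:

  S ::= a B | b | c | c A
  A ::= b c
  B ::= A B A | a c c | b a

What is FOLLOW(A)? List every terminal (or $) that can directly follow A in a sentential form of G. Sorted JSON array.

FIRST iteration:
iter 1:
  A via A→b c: +{b}
  B via B→A B A: +{b}
  B via B→a c c: +{a}
  S via S→a B: +{a}
  S via S→b: +{b}
  S via S→c: +{c}
  FIRST(S)={a,b,c}  FIRST(A)={b}  FIRST(B)={a,b}
iter 2: done
  FIRST(S)={a,b,c}  FIRST(A)={b}  FIRST(B)={a,b}

FOLLOW iteration:
initialize: $ ∈ FOLLOW(S)
[1]
  B→A B A: FOLLOW(A) ⊇ FIRST(B) = {a,b}; new: +{a,b}
  B→A B A: FOLLOW(B) ⊇ FIRST(A) = {b}; new: +{b}
  S→a B: FOLLOW(B) ⊇ FOLLOW(S) ⊇ {$}; new: +{$}
  S→c A: FOLLOW(A) ⊇ FOLLOW(S) ⊇ {$}; new: +{$}
  FOLLOW(S)={$}  FOLLOW(A)={$,a,b}  FOLLOW(B)={$,b}
[2] done
  FOLLOW(S)={$}  FOLLOW(A)={$,a,b}  FOLLOW(B)={$,b}

FOLLOW(A) = ["$", "a", "b"]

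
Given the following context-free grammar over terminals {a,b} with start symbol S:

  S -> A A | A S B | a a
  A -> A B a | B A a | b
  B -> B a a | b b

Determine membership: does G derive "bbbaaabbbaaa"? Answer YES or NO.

CNF form of G:
  S -> A A | A X5 | T0 T0
  A -> A X2 | B X3 | b
  B -> B X4 | T1 T1
  T0 -> a
  T1 -> b
  X2 -> B T0
  X3 -> A T0
  X4 -> T0 T0
  X5 -> S B

Fill CYK table bottom-up:
  T[0,0] 'b' = {A,T1}  orig:{A}
  T[1,1] 'b' = {A,T1}  orig:{A}
  T[2,2] 'b' = {A,T1}  orig:{A}
  T[3,3] 'a' = {T0}  orig:{}
  T[4,4] 'a' = {T0}  orig:{}
  T[5,5] 'a' = {T0}  orig:{}
  T[6,6] 'b' = {A,T1}  orig:{A}
  T[7,7] 'b' = {A,T1}  orig:{A}
  T[8,8] 'b' = {A,T1}  orig:{A}
  T[9,9] 'a' = {T0}  orig:{}
  T[10,10] 'a' = {T0}  orig:{}
  T[11,11] 'a' = {T0}  orig:{}
  T[0,1] 'bb' = {B,S}
  T[1,2] 'bb' = {B,S}
  T[2,3] 'ba' = {X3}  orig:{}
  T[3,4] 'aa' = {S,X4}  orig:{S}
  T[4,5] 'aa' = {S,X4}  orig:{S}
  T[5,6] 'ab' = ∅
  T[6,7] 'bb' = {B,S}
  T[7,8] 'bb' = {B,S}
  T[8,9] 'ba' = {X3}  orig:{}
  T[9,10] 'aa' = {S,X4}  orig:{S}
  T[10,11] 'aa' = {S,X4}  orig:{S}
  T[0,2] 'bbb' = ∅
  T[1,3] 'bba' = {X2}  orig:{}
  T[2,4] 'baa' = ∅
  T[3,5] 'aaa' = ∅
  T[4,6] 'aab' = ∅
  T[5,7] 'abb' = ∅
  T[6,8] 'bbb' = ∅
  T[7,9] 'bba' = {X2}  orig:{}
  T[8,10] 'baa' = ∅
  T[9,11] 'aaa' = ∅
  T[0,3] 'bbba' = {A}
  T[1,4] 'bbaa' = {B}
  T[2,5] 'baaa' = ∅
  T[3,6] 'aaab' = ∅
  T[4,7] 'aabb' = {X5}  orig:{}
  T[5,8] 'abbb' = ∅
  T[6,9] 'bbba' = {A}
  T[7,10] 'bbaa' = {B}
  T[8,11] 'baaa' = ∅
  T[0,4] 'bbbaa' = {X3}  orig:{}
  T[1,5] 'bbaaa' = {X2}  orig:{}
  T[2,6] 'baaab' = ∅
  T[3,7] 'aaabb' = ∅
  T[4,8] 'aabbb' = ∅
  T[5,9] 'abbba' = ∅
  T[6,10] 'bbbaa' = {X3}  orig:{}
  T[7,11] 'bbaaa' = {X2}  orig:{}
  T[0,5] 'bbbaaa' = {A}
  T[1,6] 'bbaaab' = ∅
  T[2,7] 'baaabb' = ∅
  T[3,8] 'aaabbb' = ∅
  T[4,9] 'aabbba' = ∅
  T[5,10] 'abbbaa' = ∅
  T[6,11] 'bbbaaa' = {A}
  T[0,6] 'bbbaaab' = {S}
  T[1,7] 'bbaaabb' = ∅
  T[2,8] 'baaabbb' = ∅
  T[3,9] 'aaabbba' = ∅
  T[4,10] 'aabbbaa' = ∅
  T[5,11] 'abbbaaa' = ∅
  T[0,7] 'bbbaaabb' = {S}
  T[1,8] 'bbaaabbb' = ∅
  T[2,9] 'baaabbba' = ∅
  T[3,10] 'aaabbbaa' = ∅
  T[4,11] 'aabbbaaa' = ∅
  T[0,8] 'bbbaaabbb' = {X5}  orig:{}
  T[1,9] 'bbaaabbba' = ∅
  T[2,10] 'baaabbbaa' = ∅
  T[3,11] 'aaabbbaaa' = ∅
  T[0,9] 'bbbaaabbba' = {S}
  T[1,10] 'bbaaabbbaa' = ∅
  T[2,11] 'baaabbbaaa' = ∅
  T[0,10] 'bbbaaabbbaa' = {X5}  orig:{}
  T[1,11] 'bbaaabbbaaa' = ∅
  T[0,11] 'bbbaaabbbaaa' = {S}

S ∈ T[0,11] ⇒ YES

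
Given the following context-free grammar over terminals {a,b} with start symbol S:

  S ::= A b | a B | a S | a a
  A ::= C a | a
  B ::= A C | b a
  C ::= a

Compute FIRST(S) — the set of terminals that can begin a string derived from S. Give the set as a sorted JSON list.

FIRST iteration:
[1]
  A via A→a: +{a}
  B via B→A C: +{a}
  B via B→b a: +{b}
  C via C→a: +{a}
  S via S→A b: +{a}
  FIRST[S]={a}  FIRST[A]={a}  FIRST[B]={a,b}  FIRST[C]={a}
[2] — fixpoint
  FIRST[S]={a}  FIRST[A]={a}  FIRST[B]={a,b}  FIRST[C]={a}

FIRST(S) = ["a"]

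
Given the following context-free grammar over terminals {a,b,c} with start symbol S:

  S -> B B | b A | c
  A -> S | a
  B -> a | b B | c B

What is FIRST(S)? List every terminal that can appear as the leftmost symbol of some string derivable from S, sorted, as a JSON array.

FIRST sets, iterate to fixpoint:
iter 1:
  A via A→a: +{a}
  B via B→a: +{a}
  B via B→b B: +{b}
  B via B→c B: +{c}
  S via S→B B: +{a,b,c}
  S: {a,b,c}  A: {a}  B: {a,b,c}
iter 2:
  A via A→S: +{b,c}
  S: {a,b,c}  A: {a,b,c}  B: {a,b,c}
iter 3: (no change)
  S: {a,b,c}  A: {a,b,c}  B: {a,b,c}

FIRST(S) = ["a", "b", "c"]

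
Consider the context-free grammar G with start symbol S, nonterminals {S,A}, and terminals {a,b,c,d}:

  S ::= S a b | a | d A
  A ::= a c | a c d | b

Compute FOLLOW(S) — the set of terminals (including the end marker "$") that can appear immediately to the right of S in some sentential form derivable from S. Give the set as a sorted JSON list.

FIRST iteration:
round 1:
  A via A→a c: +{a}
  A via A→b: +{b}
  S via S→a: +{a}
  S via S→d A: +{d}
  FIRST(S)={a,d}  FIRST(A)={a,b}
round 2: done
  FIRST(S)={a,d}  FIRST(A)={a,b}

Compute FOLLOW by fixpoint:
seed FOLLOW(S) with $
round 1:
  S→S a b: FOLLOW(S) ⊇ FIRST(a) = {a}; new: +{a}
  S→d A: FOLLOW(A) ⊇ FOLLOW(S) ⊇ {$,a}; new: +{$,a}
  FOLLOW(S)={$,a}  FOLLOW(A)={$,a}
round 2: — fixpoint
  FOLLOW(S)={$,a}  FOLLOW(A)={$,a}

FOLLOW(S) = ["$", "a"]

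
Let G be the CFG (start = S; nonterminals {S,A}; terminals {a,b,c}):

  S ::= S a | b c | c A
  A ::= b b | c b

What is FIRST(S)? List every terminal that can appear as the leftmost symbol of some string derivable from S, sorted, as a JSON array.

FIRST iteration:
iter 1:
  A via A→b b: +{b}
  A via A→c b: +{c}
  S via S→b c: +{b}
  S via S→c A: +{c}
  S: {b,c}  A: {b,c}
iter 2: (no change)
  S: {b,c}  A: {b,c}

FIRST(S) = ["b", "c"]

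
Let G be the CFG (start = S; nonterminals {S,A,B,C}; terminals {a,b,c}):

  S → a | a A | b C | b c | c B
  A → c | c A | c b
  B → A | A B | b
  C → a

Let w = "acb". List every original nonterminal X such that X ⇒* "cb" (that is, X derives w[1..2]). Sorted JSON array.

CNF form of G:
  S -> T0 B | T1 C | T1 T0 | T2 A | a
  A -> T0 A | T0 T1 | c
  B -> A B | T0 A | T0 T1 | b | c
  C -> a
  T0 -> c
  T1 -> b
  T2 -> a

Fill CYK table bottom-up (cells [i..j] with 1 ≤ i ≤ j ≤ 2 only):
  cell(1,1) c: {A,B,T0}  orig:{A,B}
  cell(2,2) b: {B,T1}  orig:{B}
  cell(1,2) cb: {A,B,S}

Original NTs in T[1,2] deriving "cb": ["A", "B", "S"]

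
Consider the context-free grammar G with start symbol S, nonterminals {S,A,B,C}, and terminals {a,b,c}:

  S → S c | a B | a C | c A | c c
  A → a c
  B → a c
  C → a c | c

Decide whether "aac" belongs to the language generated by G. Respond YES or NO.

CNF form of G:
  S -> S T1 | T0 B | T0 C | T1 A | T1 T1
  A -> T0 T1
  B -> T0 T1
  C -> T0 T1 | c
  T0 -> a
  T1 -> c

Fill CYK table bottom-up:
  cell(0,0) a: {T0}  orig:{}
  cell(1,1) a: {T0}  orig:{}
  cell(2,2) c: {C,T1}  orig:{C}
  cell(0,1) aa: ∅
  cell(1,2) ac: {A,B,C,S}
  cell(0,2) aac: {S}

S ∈ T[0,2] ⇒ YES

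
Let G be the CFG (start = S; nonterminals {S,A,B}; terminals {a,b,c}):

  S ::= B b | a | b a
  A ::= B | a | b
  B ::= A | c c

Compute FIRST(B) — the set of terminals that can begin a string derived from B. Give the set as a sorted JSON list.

FIRST iteration:
pass 1:
  A via A→a: +{a}
  A via A→b: +{b}
  B via B→A: +{a,b}
  B via B→c c: +{c}
  S via S→B b: +{a,b,c}
  FIRST[S]={a,b,c}  FIRST[A]={a,b}  FIRST[B]={a,b,c}
pass 2:
  A via A→B: +{c}
  FIRST[S]={a,b,c}  FIRST[A]={a,b,c}  FIRST[B]={a,b,c}
pass 3: — fixpoint
  FIRST[S]={a,b,c}  FIRST[A]={a,b,c}  FIRST[B]={a,b,c}

FIRST(B) = ["a", "b", "c"]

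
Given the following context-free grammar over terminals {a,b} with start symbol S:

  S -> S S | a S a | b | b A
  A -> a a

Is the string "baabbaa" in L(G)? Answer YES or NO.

Convert to CNF:
  S -> S S | T0 X2 | T1 A | b
  A -> T0 T0
  T0 -> a
  T1 -> b
  X2 -> S T0

CYK table (by increasing span):
  [0..0]={S,T1}  "b"  orig:{S}
  [1..1]={T0}  "a"  orig:{}
  [2..2]={T0}  "a"  orig:{}
  [3..3]={S,T1}  "b"  orig:{S}
  [4..4]={S,T1}  "b"  orig:{S}
  [5..5]={T0}  "a"  orig:{}
  [6..6]={T0}  "a"  orig:{}
  [0..1]={X2}  "ba"  orig:{}
  [1..2]={A}  "aa"
  [2..3]=∅  "ab"
  [3..4]={S}  "bb"
  [4..5]={X2}  "ba"  orig:{}
  [5..6]={A}  "aa"
  [0..2]={S}  "baa"
  [1..3]=∅  "aab"
  [2..4]=∅  "abb"
  [3..5]={X2}  "bba"  orig:{}
  [4..6]={S}  "baa"
  [0..3]={S}  "baab"
  [1..4]=∅  "aabb"
  [2..5]={S}  "abba"
  [3..6]={S}  "bbaa"
  [0..4]={S}  "baabb"
  [1..5]=∅  "aabba"
  [2..6]={X2}  "abbaa"  orig:{}
  [0..5]={X2}  "baabba"  orig:{}
  [1..6]={S}  "aabbaa"
  [0..6]={S}  "baabbaa"

S ∈ T[0,6] ⇒ YES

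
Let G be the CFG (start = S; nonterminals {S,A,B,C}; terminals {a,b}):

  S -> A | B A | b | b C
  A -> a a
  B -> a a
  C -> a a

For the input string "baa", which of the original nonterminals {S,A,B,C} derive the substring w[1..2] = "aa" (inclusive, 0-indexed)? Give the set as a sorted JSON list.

CNF form of G:
  S -> B A | T0 T0 | T1 C | b
  A -> T0 T0
  B -> T0 T0
  C -> T0 T0
  T0 -> a
  T1 -> b

CYK fill, restricted to cells inside w[1..2]:
  T[1,1] 'a' = {T0}  orig:{}
  T[2,2] 'a' = {T0}  orig:{}
  T[1,2] 'aa' = {A,B,C,S}

Original NTs in T[1,2] deriving "aa": ["A", "B", "C", "S"]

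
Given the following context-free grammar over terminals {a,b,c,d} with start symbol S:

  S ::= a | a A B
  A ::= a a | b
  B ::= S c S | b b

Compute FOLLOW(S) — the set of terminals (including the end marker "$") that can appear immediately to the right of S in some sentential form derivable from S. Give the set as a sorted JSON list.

Compute FIRST by fixpoint:
round 1:
  A via A→a a: +{a}
  A via A→b: +{b}
  B via B→b b: +{b}
  S via S→a: +{a}
  FIRST[S]={a}  FIRST[A]={a,b}  FIRST[B]={b}
round 2:
  B via B→S c S: +{a}
  FIRST[S]={a}  FIRST[A]={a,b}  FIRST[B]={a,b}
round 3: — fixpoint
  FIRST[S]={a}  FIRST[A]={a,b}  FIRST[B]={a,b}

FOLLOW sets:
FOLLOW(S) := {$}
[1]
  B→S c S: FOLLOW(S) ⊇ FIRST(c) = {c}; new: +{c}
  S→a A B: FOLLOW(A) ⊇ FIRST(B) = {a,b}; new: +{a,b}
  S→a A B: FOLLOW(B) ⊇ FOLLOW(S) ⊇ {$,c}; new: +{$,c}
  FOLLOW(S)={$,c}  FOLLOW(A)={a,b}  FOLLOW(B)={$,c}
[2] — fixpoint
  FOLLOW(S)={$,c}  FOLLOW(A)={a,b}  FOLLOW(B)={$,c}

FOLLOW(S) = ["$", "c"]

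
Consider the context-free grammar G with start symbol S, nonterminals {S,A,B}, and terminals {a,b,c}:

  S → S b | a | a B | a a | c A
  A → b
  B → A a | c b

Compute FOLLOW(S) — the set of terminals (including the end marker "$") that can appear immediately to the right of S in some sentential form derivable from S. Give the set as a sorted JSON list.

FIRST iteration:
pass 1:
  A via A→b: +{b}
  B via B→A a: +{b}
  B via B→c b: +{c}
  S via S→a: +{a}
  S via S→c A: +{c}
  FIRST(S)={a,c}  FIRST(A)={b}  FIRST(B)={b,c}
pass 2: — fixpoint
  FIRST(S)={a,c}  FIRST(A)={b}  FIRST(B)={b,c}

Compute FOLLOW by fixpoint:
initialize: $ ∈ FOLLOW(S)
pass 1:
  B→A a: FOLLOW(A) ⊇ FIRST(a) = {a}; new: +{a}
  S→S b: FOLLOW(S) ⊇ FIRST(b) = {b}; new: +{b}
  S→a B: FOLLOW(B) ⊇ FOLLOW(S) ⊇ {$,b}; new: +{$,b}
  S→c A: FOLLOW(A) ⊇ FOLLOW(S) ⊇ {$,b}; new: +{$,b}
  S: {$,b}  A: {$,a,b}  B: {$,b}
pass 2: done
  S: {$,b}  A: {$,a,b}  B: {$,b}

FOLLOW(S) = ["$", "b"]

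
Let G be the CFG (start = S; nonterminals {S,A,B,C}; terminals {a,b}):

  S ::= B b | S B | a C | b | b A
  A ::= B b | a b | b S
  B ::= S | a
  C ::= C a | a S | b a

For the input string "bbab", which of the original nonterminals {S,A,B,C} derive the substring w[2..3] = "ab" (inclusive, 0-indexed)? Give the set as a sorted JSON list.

Convert to CNF:
  S -> B T0 | S B | T0 A | T1 C | b
  A -> B T0 | T0 S | T1 T0
  B -> B T0 | S B | T0 A | T1 C | a | b
  C -> C T1 | T0 T1 | T1 S
  T0 -> b
  T1 -> a

Fill CYK table bottom-up (cells [i..j] with 2 ≤ i ≤ j ≤ 3 only):
  cell(2,2) a: {B,T1}  orig:{B}
  cell(3,3) b: {B,S,T0}  orig:{B,S}
  cell(2,3) ab: {A,B,C,S}

Original NTs in T[2,3] deriving "ab": ["A", "B", "C", "S"]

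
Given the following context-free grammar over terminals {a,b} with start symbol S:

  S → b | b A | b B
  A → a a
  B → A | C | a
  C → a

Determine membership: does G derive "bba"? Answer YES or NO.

CNF form of G:
  S -> T1 A | T1 B | b
  A -> T0 T0
  B -> T0 T0 | a
  C -> a
  T0 -> a
  T1 -> b

Fill CYK table bottom-up:
  [0..0]={S,T1}  "b"  orig:{S}
  [1..1]={S,T1}  "b"  orig:{S}
  [2..2]={B,C,T0}  "a"  orig:{B,C}
  [0..1]=∅  "bb"
  [1..2]={S}  "ba"
  [0..2]=∅  "bba"

S ∉ T[0,2] ⇒ NO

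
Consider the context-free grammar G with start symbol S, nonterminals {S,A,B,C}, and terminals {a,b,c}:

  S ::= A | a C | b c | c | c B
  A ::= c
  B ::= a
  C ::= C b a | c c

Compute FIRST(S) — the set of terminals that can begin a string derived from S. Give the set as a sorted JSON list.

FIRST iteration:
[1]
  A via A→c: +{c}
  B via B→a: +{a}
  C via C→c c: +{c}
  S via S→A: +{c}
  S via S→a C: +{a}
  S via S→b c: +{b}
  FIRST(S)={a,b,c}  FIRST(A)={c}  FIRST(B)={a}  FIRST(C)={c}
[2] (stable)
  FIRST(S)={a,b,c}  FIRST(A)={c}  FIRST(B)={a}  FIRST(C)={c}

FIRST(S) = ["a", "b", "c"]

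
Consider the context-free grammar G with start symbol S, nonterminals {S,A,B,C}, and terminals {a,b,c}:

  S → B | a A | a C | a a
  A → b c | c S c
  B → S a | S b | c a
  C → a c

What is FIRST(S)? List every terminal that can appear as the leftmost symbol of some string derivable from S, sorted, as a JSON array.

FIRST sets, iterate to fixpoint:
pass 1:
  A via A→b c: +{b}
  A via A→c S c: +{c}
  B via B→c a: +{c}
  C via C→a c: +{a}
  S via S→B: +{c}
  S via S→a A: +{a}
  FIRST[S]={a,c}  FIRST[A]={b,c}  FIRST[B]={c}  FIRST[C]={a}
pass 2:
  B via B→S a: +{a}
  FIRST[S]={a,c}  FIRST[A]={b,c}  FIRST[B]={a,c}  FIRST[C]={a}
pass 3: done
  FIRST[S]={a,c}  FIRST[A]={b,c}  FIRST[B]={a,c}  FIRST[C]={a}

FIRST(S) = ["a", "c"]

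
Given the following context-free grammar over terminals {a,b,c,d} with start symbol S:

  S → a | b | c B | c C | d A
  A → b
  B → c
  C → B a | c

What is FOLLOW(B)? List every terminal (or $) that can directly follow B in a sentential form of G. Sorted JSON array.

Compute FIRST by fixpoint:
iter 1:
  A via A→b: +{b}
  B via B→c: +{c}
  C via C→B a: +{c}
  S via S→a: +{a}
  S via S→b: +{b}
  S via S→c B: +{c}
  S via S→d A: +{d}
  S: {a,b,c,d}  A: {b}  B: {c}  C: {c}
iter 2: — fixpoint
  S: {a,b,c,d}  A: {b}  B: {c}  C: {c}

FOLLOW iteration:
initialize: $ ∈ FOLLOW(S)
iter 1:
  C→B a: FOLLOW(B) ⊇ FIRST(a) = {a}; new: +{a}
  S→c B: FOLLOW(B) ⊇ FOLLOW(S) ⊇ {$}; new: +{$}
  S→c C: FOLLOW(C) ⊇ FOLLOW(S) ⊇ {$}; new: +{$}
  S→d A: FOLLOW(A) ⊇ FOLLOW(S) ⊇ {$}; new: +{$}
  S: {$}  A: {$}  B: {$,a}  C: {$}
iter 2: done
  S: {$}  A: {$}  B: {$,a}  C: {$}

FOLLOW(B) = ["$", "a"]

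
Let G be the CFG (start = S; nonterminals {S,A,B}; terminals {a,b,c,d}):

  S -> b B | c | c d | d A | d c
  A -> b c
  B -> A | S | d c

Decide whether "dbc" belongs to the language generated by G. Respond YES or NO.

Convert to CNF:
  S -> T0 B | T1 T2 | T2 A | T2 T1 | c
  A -> T0 T1
  B -> T0 B | T0 T1 | T1 T2 | T2 A | T2 T1 | c
  T0 -> b
  T1 -> c
  T2 -> d

CYK fill:
  T[0,0] 'd' = {T2}  orig:{}
  T[1,1] 'b' = {T0}  orig:{}
  T[2,2] 'c' = {B,S,T1}  orig:{B,S}
  T[0,1] 'db' = ∅
  T[1,2] 'bc' = {A,B,S}
  T[0,2] 'dbc' = {B,S}

S ∈ T[0,2] ⇒ YES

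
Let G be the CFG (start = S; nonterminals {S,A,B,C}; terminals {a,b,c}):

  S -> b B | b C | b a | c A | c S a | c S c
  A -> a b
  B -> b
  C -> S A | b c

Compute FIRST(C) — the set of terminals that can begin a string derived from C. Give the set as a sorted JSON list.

FIRST sets, iterate to fixpoint:
[1]
  A via A→a b: +{a}
  B via B→b: +{b}
  C via C→b c: +{b}
  S via S→b B: +{b}
  S via S→c A: +{c}
  S: {b,c}  A: {a}  B: {b}  C: {b}
[2]
  C via C→S A: +{c}
  S: {b,c}  A: {a}  B: {b}  C: {b,c}
[3] (stable)
  S: {b,c}  A: {a}  B: {b}  C: {b,c}

FIRST(C) = ["b", "c"]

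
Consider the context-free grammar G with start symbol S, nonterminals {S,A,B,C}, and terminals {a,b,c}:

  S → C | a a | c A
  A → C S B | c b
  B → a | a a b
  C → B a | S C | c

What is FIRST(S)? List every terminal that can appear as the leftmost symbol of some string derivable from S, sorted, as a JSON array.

FIRST sets, iterate to fixpoint:
pass 1:
  A via A→c b: +{c}
  B via B→a: +{a}
  C via C→B a: +{a}
  C via C→c: +{c}
  S via S→C: +{a,c}
  FIRST(S)={a,c}  FIRST(A)={c}  FIRST(B)={a}  FIRST(C)={a,c}
pass 2:
  A via A→C S B: +{a}
  FIRST(S)={a,c}  FIRST(A)={a,c}  FIRST(B)={a}  FIRST(C)={a,c}
pass 3: (no change)
  FIRST(S)={a,c}  FIRST(A)={a,c}  FIRST(B)={a}  FIRST(C)={a,c}

FIRST(S) = ["a", "c"]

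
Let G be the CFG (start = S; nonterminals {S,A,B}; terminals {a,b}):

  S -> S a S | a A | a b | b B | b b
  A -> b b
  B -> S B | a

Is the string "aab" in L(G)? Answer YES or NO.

Convert to CNF:
  S -> S X2 | T0 B | T0 T0 | T1 A | T1 T0
  A -> T0 T0
  B -> S B | a
  T0 -> b
  T1 -> a
  X2 -> T1 S

CYK fill:
  [0..0]={B,T1}  "a"  orig:{B}
  [1..1]={B,T1}  "a"  orig:{B}
  [2..2]={T0}  "b"  orig:{}
  [0..1]=∅  "aa"
  [1..2]={S}  "ab"
  [0..2]={X2}  "aab"  orig:{}

S ∉ T[0,2] ⇒ NO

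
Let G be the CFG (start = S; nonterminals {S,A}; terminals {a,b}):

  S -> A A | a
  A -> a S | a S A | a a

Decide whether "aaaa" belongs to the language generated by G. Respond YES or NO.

CNF form of G:
  S -> A A | a
  A -> T0 S | T0 T0 | T0 X1
  T0 -> a
  X1 -> S A

CYK table (by increasing span):
  cell(0,0) a: {S,T0}  orig:{S}
  cell(1,1) a: {S,T0}  orig:{S}
  cell(2,2) a: {S,T0}  orig:{S}
  cell(3,3) a: {S,T0}  orig:{S}
  cell(0,1) aa: {A}
  cell(1,2) aa: {A}
  cell(2,3) aa: {A}
  cell(0,2) aaa: {X1}  orig:{}
  cell(1,3) aaa: {X1}  orig:{}
  cell(0,3) aaaa: {A,S}

S ∈ T[0,3] ⇒ YES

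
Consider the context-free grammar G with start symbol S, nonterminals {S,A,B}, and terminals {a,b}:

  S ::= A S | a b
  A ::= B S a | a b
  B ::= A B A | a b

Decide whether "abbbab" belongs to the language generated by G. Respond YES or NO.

Convert to CNF:
  S -> A S | T0 T1
  A -> B X2 | T0 T1
  B -> A X3 | T0 T1
  T0 -> a
  T1 -> b
  X2 -> S T0
  X3 -> B A

Fill CYK table bottom-up:
  [0..0]={T0}  "a"  orig:{}
  [1..1]={T1}  "b"  orig:{}
  [2..2]={T1}  "b"  orig:{}
  [3..3]={T1}  "b"  orig:{}
  [4..4]={T0}  "a"  orig:{}
  [5..5]={T1}  "b"  orig:{}
  [0..1]={A,B,S}  "ab"
  [1..2]=∅  "bb"
  [2..3]=∅  "bb"
  [3..4]=∅  "ba"
  [4..5]={A,B,S}  "ab"
  [0..2]=∅  "abb"
  [1..3]=∅  "bbb"
  [2..4]=∅  "bba"
  [3..5]=∅  "bab"
  [0..3]=∅  "abbb"
  [1..4]=∅  "bbba"
  [2..5]=∅  "bbab"
  [0..4]=∅  "abbba"
  [1..5]=∅  "bbbab"
  [0..5]=∅  "abbbab"

S ∉ T[0,5] ⇒ NO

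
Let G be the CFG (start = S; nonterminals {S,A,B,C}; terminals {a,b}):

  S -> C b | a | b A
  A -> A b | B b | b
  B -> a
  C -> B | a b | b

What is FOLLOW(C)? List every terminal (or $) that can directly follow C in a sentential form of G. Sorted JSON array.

Compute FIRST by fixpoint:
pass 1:
  A via A→b: +{b}
  B via B→a: +{a}
  C via C→B: +{a}
  C via C→b: +{b}
  S via S→C b: +{a,b}
  FIRST(S)={a,b}  FIRST(A)={b}  FIRST(B)={a}  FIRST(C)={a,b}
pass 2:
  A via A→B b: +{a}
  FIRST(S)={a,b}  FIRST(A)={a,b}  FIRST(B)={a}  FIRST(C)={a,b}
pass 3: (no change)
  FIRST(S)={a,b}  FIRST(A)={a,b}  FIRST(B)={a}  FIRST(C)={a,b}

FOLLOW sets:
FOLLOW(S) := {$}
iter 1:
  A→A b: FOLLOW(A) ⊇ FIRST(b) = {b}; new: +{b}
  A→B b: FOLLOW(B) ⊇ FIRST(b) = {b}; new: +{b}
  S→C b: FOLLOW(C) ⊇ FIRST(b) = {b}; new: +{b}
  S→b A: FOLLOW(A) ⊇ FOLLOW(S) ⊇ {$}; new: +{$}
  FOLLOW[S]={$}  FOLLOW[A]={$,b}  FOLLOW[B]={b}  FOLLOW[C]={b}
iter 2: — fixpoint
  FOLLOW[S]={$}  FOLLOW[A]={$,b}  FOLLOW[B]={b}  FOLLOW[C]={b}

FOLLOW(C) = ["b"]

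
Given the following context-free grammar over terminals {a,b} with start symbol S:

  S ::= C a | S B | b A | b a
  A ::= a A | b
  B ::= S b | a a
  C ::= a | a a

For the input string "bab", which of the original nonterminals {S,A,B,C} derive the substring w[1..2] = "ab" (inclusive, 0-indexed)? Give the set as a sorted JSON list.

CNF form of G:
  S -> C T0 | S B | T1 A | T1 T0
  A -> T0 A | b
  B -> S T1 | T0 T0
  C -> T0 T0 | a
  T0 -> a
  T1 -> b

CYK fill, restricted to cells inside w[1..2]:
  [1..1]={C,T0}  "a"  orig:{C}
  [2..2]={A,T1}  "b"  orig:{A}
  [1..2]={A}  "ab"

Original NTs in T[1,2] deriving "ab": ["A"]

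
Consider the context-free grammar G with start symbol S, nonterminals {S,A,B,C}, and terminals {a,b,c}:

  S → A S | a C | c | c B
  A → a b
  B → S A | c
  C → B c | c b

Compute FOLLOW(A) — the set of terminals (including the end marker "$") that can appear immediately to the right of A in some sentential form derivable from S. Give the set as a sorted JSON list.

FIRST iteration:
round 1:
  A via A→a b: +{a}
  B via B→c: +{c}
  C via C→B c: +{c}
  S via S→A S: +{a}
  S via S→c: +{c}
  S: {a,c}  A: {a}  B: {c}  C: {c}
round 2:
  B via B→S A: +{a}
  C via C→B c: +{a}
  S: {a,c}  A: {a}  B: {a,c}  C: {a,c}
round 3: done
  S: {a,c}  A: {a}  B: {a,c}  C: {a,c}

FOLLOW iteration:
FOLLOW(S) := {$}
pass 1:
  B→S A: FOLLOW(S) ⊇ FIRST(A) = {a}; new: +{a}
  C→B c: FOLLOW(B) ⊇ FIRST(c) = {c}; new: +{c}
  S→A S: FOLLOW(A) ⊇ FIRST(S) = {a,c}; new: +{a,c}
  S→a C: FOLLOW(C) ⊇ FOLLOW(S) ⊇ {$,a}; new: +{$,a}
  S→c B: FOLLOW(B) ⊇ FOLLOW(S) ⊇ {$,a}; new: +{$,a}
  FOLLOW[S]={$,a}  FOLLOW[A]={a,c}  FOLLOW[B]={$,a,c}  FOLLOW[C]={$,a}
pass 2:
  B→S A: FOLLOW(A) ⊇ FOLLOW(B) ⊇ {$,a,c}; new: +{$}
  FOLLOW[S]={$,a}  FOLLOW[A]={$,a,c}  FOLLOW[B]={$,a,c}  FOLLOW[C]={$,a}
pass 3: — fixpoint
  FOLLOW[S]={$,a}  FOLLOW[A]={$,a,c}  FOLLOW[B]={$,a,c}  FOLLOW[C]={$,a}

FOLLOW(A) = ["$", "a", "c"]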